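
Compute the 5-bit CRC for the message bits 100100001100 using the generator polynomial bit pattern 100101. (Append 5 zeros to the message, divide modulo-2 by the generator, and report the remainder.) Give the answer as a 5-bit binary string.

Append 5 zeros: 10010000110000000. Divide by 100101 (XOR where the leading bit is 1):
  pos 0: 100100 XOR 100101 = 000001
  pos 5: 100110 XOR 100101 = 000011
  pos 9: 110000 XOR 100101 = 010101
  pos 10: 101010 XOR 100101 = 001111
Remainder (last 5 bits) = 11110. This is the CRC / FCS.

11110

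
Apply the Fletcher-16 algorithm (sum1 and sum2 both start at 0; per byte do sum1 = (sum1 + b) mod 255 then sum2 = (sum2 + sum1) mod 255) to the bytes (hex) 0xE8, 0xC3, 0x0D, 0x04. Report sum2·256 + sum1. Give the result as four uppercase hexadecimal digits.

0DBD

Running sums (mod 255):
  after byte 0 (0xE8): sum1=232, sum2=232
  after byte 1 (0xC3): sum1=172, sum2=149
  after byte 2 (0x0D): sum1=185, sum2=79
  after byte 3 (0x04): sum1=189, sum2=13
Checksum = sum2·256 + sum1 = 13·256 + 189 = 3517 = 0x0DBD.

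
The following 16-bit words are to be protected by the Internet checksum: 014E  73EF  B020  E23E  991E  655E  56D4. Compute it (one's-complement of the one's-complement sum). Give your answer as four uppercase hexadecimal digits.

One's-complement addition (fold any carry out of bit 15 back into bit 0):
  0x014E + 0x73EF = 0x0753D
  0x753D + 0xB020 = 0x1255D → wrap carry → 0x255E
  0x255E + 0xE23E = 0x1079C → wrap carry → 0x079D
  0x079D + 0x991E = 0x0A0BB
  0xA0BB + 0x655E = 0x10619 → wrap carry → 0x061A
  0x061A + 0x56D4 = 0x05CEE
One's-complement sum = 0x5CEE.
Checksum = ~0x5CEE & 0xFFFF = 0xA311.

A311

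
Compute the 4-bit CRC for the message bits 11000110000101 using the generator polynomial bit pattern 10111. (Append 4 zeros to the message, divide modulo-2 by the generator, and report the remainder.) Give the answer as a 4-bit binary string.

1001

Append 4 zeros: 110001100001010000. Divide by 10111 (XOR where the leading bit is 1):
  pos 0: 11000 XOR 10111 = 01111
  pos 1: 11111 XOR 10111 = 01000
  pos 2: 10001 XOR 10111 = 00110
  pos 4: 11000 XOR 10111 = 01111
  pos 5: 11110 XOR 10111 = 01001
  pos 6: 10010 XOR 10111 = 00101
  pos 8: 10110 XOR 10111 = 00001
  pos 12: 11000 XOR 10111 = 01111
  pos 13: 11110 XOR 10111 = 01001
Remainder (last 4 bits) = 1001. This is the CRC / FCS.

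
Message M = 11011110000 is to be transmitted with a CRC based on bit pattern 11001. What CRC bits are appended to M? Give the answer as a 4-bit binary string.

0110

Append 4 zeros: 110111100000000. Divide by 11001 (XOR where the leading bit is 1):
  pos 0: 11011 XOR 11001 = 00010
  pos 3: 10110 XOR 11001 = 01111
  pos 4: 11110 XOR 11001 = 00111
  pos 6: 11100 XOR 11001 = 00101
  pos 8: 10100 XOR 11001 = 01101
  pos 9: 11010 XOR 11001 = 00011
Remainder (last 4 bits) = 0110. This is the CRC / FCS.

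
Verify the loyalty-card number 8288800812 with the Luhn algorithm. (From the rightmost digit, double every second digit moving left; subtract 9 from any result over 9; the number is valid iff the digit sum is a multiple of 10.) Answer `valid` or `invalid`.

From the right, keep odd positions and double even positions (subtract 9 from any doubled value over 9):
  doubled (positions 2,4,...): 2 0 7 7 7 → sum 23
  kept (positions 1,3,...): 2 8 0 8 2 → sum 20
Total = 43.
43 mod 10 = 3, so the number is invalid.

invalid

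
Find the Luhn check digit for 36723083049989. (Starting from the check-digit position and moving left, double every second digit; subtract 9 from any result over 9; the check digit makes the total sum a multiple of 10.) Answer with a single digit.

Partial digits right→left: 9 8 9 9 4 0 3 8 0 3 2 7 6 3
Double every second digit counting from the check-digit position (so the 1st, 3rd, 5th, ... of the partial from the right).
  doubled (with −9 where >9): 9 9 8 6 0 4 3 → sum 39
  kept as-is: 8 9 0 8 3 7 3 → sum 38
Total = 39 + 38 = 77.
Check digit = (10 − (77 mod 10)) mod 10 = 3.

3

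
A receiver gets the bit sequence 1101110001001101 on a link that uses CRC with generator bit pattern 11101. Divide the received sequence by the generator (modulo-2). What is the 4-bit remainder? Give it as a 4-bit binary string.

Modulo-2 division of 1101110001001101 by 11101:
  pos 0: 11011 XOR 11101 = 00110
  pos 2: 11010 XOR 11101 = 00111
  pos 4: 11100 XOR 11101 = 00001
  pos 8: 11001 XOR 11101 = 00100
  pos 10: 10010 XOR 11101 = 01111
  pos 11: 11111 XOR 11101 = 00010
Remainder = 0010 (nonzero — an error is detected).

0010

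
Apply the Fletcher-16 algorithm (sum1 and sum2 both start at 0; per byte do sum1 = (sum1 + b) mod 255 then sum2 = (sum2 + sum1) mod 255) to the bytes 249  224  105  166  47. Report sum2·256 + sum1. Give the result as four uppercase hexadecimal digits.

1E1A

Running sums (mod 255):
  after byte 0 (249): sum1=249, sum2=249
  after byte 1 (224): sum1=218, sum2=212
  after byte 2 (105): sum1=68, sum2=25
  after byte 3 (166): sum1=234, sum2=4
  after byte 4 (47): sum1=26, sum2=30
Checksum = sum2·256 + sum1 = 30·256 + 26 = 7706 = 0x1E1A.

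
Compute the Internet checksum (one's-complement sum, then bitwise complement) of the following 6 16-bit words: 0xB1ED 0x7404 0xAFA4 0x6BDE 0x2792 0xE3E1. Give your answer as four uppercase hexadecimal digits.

One's-complement addition (fold any carry out of bit 15 back into bit 0):
  0xB1ED + 0x7404 = 0x125F1 → wrap carry → 0x25F2
  0x25F2 + 0xAFA4 = 0x0D596
  0xD596 + 0x6BDE = 0x14174 → wrap carry → 0x4175
  0x4175 + 0x2792 = 0x06907
  0x6907 + 0xE3E1 = 0x14CE8 → wrap carry → 0x4CE9
One's-complement sum = 0x4CE9.
Checksum = ~0x4CE9 & 0xFFFF = 0xB316.

B316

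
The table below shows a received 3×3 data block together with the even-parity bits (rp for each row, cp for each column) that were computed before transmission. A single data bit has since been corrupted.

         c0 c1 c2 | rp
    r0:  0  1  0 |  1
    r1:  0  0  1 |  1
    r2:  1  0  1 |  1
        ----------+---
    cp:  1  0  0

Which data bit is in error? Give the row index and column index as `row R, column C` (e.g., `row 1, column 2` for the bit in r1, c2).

row 2, column 1

Recompute each row's even parity and compare to rp:
  r0: data parity 1, sent rp 1 → ok
  r1: data parity 1, sent rp 1 → ok
  r2: data parity 0, sent rp 1 → mismatch
Recompute each column's even parity and compare to cp:
  c0: data parity 1, sent cp 1 → ok
  c1: data parity 1, sent cp 0 → mismatch
  c2: data parity 0, sent cp 0 → ok
Exactly one row (r2) and one column (c1) fail → the flipped bit is at their intersection.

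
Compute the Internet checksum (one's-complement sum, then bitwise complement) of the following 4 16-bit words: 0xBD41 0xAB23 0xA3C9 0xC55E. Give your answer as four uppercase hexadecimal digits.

2E72

One's-complement addition (fold any carry out of bit 15 back into bit 0):
  0xBD41 + 0xAB23 = 0x16864 → wrap carry → 0x6865
  0x6865 + 0xA3C9 = 0x10C2E → wrap carry → 0x0C2F
  0x0C2F + 0xC55E = 0x0D18D
One's-complement sum = 0xD18D.
Checksum = ~0xD18D & 0xFFFF = 0x2E72.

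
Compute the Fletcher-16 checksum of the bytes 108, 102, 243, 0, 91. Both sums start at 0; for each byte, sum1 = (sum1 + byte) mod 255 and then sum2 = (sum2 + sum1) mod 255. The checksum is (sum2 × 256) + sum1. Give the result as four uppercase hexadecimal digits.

Running sums (mod 255):
  after byte 0 (108): sum1=108, sum2=108
  after byte 1 (102): sum1=210, sum2=63
  after byte 2 (243): sum1=198, sum2=6
  after byte 3 (0): sum1=198, sum2=204
  after byte 4 (91): sum1=34, sum2=238
Checksum = sum2·256 + sum1 = 238·256 + 34 = 60962 = 0xEE22.

EE22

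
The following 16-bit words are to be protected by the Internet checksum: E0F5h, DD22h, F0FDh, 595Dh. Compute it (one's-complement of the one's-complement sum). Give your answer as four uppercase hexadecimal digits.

One's-complement addition (fold any carry out of bit 15 back into bit 0):
  0xE0F5 + 0xDD22 = 0x1BE17 → wrap carry → 0xBE18
  0xBE18 + 0xF0FD = 0x1AF15 → wrap carry → 0xAF16
  0xAF16 + 0x595D = 0x10873 → wrap carry → 0x0874
One's-complement sum = 0x0874.
Checksum = ~0x0874 & 0xFFFF = 0xF78B.

F78B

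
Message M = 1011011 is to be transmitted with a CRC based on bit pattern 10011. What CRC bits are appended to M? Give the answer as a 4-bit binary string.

Append 4 zeros: 10110110000. Divide by 10011 (XOR where the leading bit is 1):
  pos 0: 10110 XOR 10011 = 00101
  pos 2: 10111 XOR 10011 = 00100
  pos 4: 10000 XOR 10011 = 00011
Remainder (last 4 bits) = 1100. This is the CRC / FCS.

1100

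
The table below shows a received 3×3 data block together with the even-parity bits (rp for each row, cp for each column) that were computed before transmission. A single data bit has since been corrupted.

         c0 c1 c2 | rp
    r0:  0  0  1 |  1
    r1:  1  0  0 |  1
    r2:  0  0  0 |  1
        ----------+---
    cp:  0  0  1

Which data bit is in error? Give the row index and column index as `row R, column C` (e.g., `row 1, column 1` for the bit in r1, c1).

row 2, column 0

Recompute each row's even parity and compare to rp:
  r0: data parity 1, sent rp 1 → ok
  r1: data parity 1, sent rp 1 → ok
  r2: data parity 0, sent rp 1 → mismatch
Recompute each column's even parity and compare to cp:
  c0: data parity 1, sent cp 0 → mismatch
  c1: data parity 0, sent cp 0 → ok
  c2: data parity 1, sent cp 1 → ok
Exactly one row (r2) and one column (c0) fail → the flipped bit is at their intersection.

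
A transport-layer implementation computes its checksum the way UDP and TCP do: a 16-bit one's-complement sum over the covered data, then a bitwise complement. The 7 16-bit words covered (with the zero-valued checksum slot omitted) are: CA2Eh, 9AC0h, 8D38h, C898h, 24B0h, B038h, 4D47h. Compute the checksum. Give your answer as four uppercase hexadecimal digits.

One's-complement addition (fold any carry out of bit 15 back into bit 0):
  0xCA2E + 0x9AC0 = 0x164EE → wrap carry → 0x64EF
  0x64EF + 0x8D38 = 0x0F227
  0xF227 + 0xC898 = 0x1BABF → wrap carry → 0xBAC0
  0xBAC0 + 0x24B0 = 0x0DF70
  0xDF70 + 0xB038 = 0x18FA8 → wrap carry → 0x8FA9
  0x8FA9 + 0x4D47 = 0x0DCF0
One's-complement sum = 0xDCF0.
Checksum = ~0xDCF0 & 0xFFFF = 0x230F.

230F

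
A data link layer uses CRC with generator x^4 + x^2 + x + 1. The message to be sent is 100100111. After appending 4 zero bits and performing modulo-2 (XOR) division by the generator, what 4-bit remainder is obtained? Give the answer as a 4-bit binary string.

Append 4 zeros: 1001001110000. Divide by 10111 (XOR where the leading bit is 1):
  pos 0: 10010 XOR 10111 = 00101
  pos 2: 10101 XOR 10111 = 00010
  pos 5: 10110 XOR 10111 = 00001
Remainder (last 4 bits) = 1000. This is the CRC / FCS.

1000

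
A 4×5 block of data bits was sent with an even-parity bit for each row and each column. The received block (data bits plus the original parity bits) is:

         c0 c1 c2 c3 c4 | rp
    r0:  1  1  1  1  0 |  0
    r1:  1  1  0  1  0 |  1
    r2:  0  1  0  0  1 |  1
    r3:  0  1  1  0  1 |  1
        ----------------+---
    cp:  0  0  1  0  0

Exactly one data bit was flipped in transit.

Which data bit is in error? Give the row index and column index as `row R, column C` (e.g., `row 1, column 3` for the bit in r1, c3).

row 2, column 2

Recompute each row's even parity and compare to rp:
  r0: data parity 0, sent rp 0 → ok
  r1: data parity 1, sent rp 1 → ok
  r2: data parity 0, sent rp 1 → mismatch
  r3: data parity 1, sent rp 1 → ok
Recompute each column's even parity and compare to cp:
  c0: data parity 0, sent cp 0 → ok
  c1: data parity 0, sent cp 0 → ok
  c2: data parity 0, sent cp 1 → mismatch
  c3: data parity 0, sent cp 0 → ok
  c4: data parity 0, sent cp 0 → ok
Exactly one row (r2) and one column (c2) fail → the flipped bit is at their intersection.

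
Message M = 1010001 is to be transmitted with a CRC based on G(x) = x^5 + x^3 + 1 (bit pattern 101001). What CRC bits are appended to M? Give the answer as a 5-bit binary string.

11011

Append 5 zeros: 101000100000. Divide by 101001 (XOR where the leading bit is 1):
  pos 0: 101000 XOR 101001 = 000001
  pos 5: 110000 XOR 101001 = 011001
  pos 6: 110010 XOR 101001 = 011011
Remainder (last 5 bits) = 11011. This is the CRC / FCS.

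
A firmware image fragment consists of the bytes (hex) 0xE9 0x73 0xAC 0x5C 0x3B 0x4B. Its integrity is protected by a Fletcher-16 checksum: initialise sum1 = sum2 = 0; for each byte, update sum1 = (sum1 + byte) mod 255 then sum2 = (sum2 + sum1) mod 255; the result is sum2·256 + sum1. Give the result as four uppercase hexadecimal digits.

46EC

Running sums (mod 255):
  after byte 0 (0xE9): sum1=233, sum2=233
  after byte 1 (0x73): sum1=93, sum2=71
  after byte 2 (0xAC): sum1=10, sum2=81
  after byte 3 (0x5C): sum1=102, sum2=183
  after byte 4 (0x3B): sum1=161, sum2=89
  after byte 5 (0x4B): sum1=236, sum2=70
Checksum = sum2·256 + sum1 = 70·256 + 236 = 18156 = 0x46EC.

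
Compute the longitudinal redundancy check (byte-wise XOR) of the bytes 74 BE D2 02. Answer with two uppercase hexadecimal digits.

XOR the bytes together:
  start with 0x74
  0x74 ⊕ 0xBE = 0xCA
  0xCA ⊕ 0xD2 = 0x18
  0x18 ⊕ 0x02 = 0x1A

1A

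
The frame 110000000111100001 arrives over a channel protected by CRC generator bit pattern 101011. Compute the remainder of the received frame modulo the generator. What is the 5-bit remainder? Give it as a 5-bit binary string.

Modulo-2 division of 110000000111100001 by 101011:
  pos 0: 110000 XOR 101011 = 011011
  pos 1: 110110 XOR 101011 = 011101
  pos 2: 111010 XOR 101011 = 010001
  pos 3: 100010 XOR 101011 = 001001
  pos 5: 100111 XOR 101011 = 001100
  pos 7: 110011 XOR 101011 = 011000
  pos 8: 110000 XOR 101011 = 011011
  pos 9: 110110 XOR 101011 = 011101
  pos 10: 111010 XOR 101011 = 010001
  pos 11: 100010 XOR 101011 = 001001
Remainder = 10011 (nonzero — an error is detected).

10011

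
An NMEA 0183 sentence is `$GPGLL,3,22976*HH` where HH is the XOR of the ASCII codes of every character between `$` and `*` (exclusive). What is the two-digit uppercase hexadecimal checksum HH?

5B

XOR the ASCII codes of the payload characters:
  'G' = 0x47 → acc = 0x47
  'P' = 0x50 → acc = 0x17
  'G' = 0x47 → acc = 0x50
  'L' = 0x4C → acc = 0x1C
  'L' = 0x4C → acc = 0x50
  ',' = 0x2C → acc = 0x7C
  '3' = 0x33 → acc = 0x4F
  ',' = 0x2C → acc = 0x63
  '2' = 0x32 → acc = 0x51
  '2' = 0x32 → acc = 0x63
  '9' = 0x39 → acc = 0x5A
  '7' = 0x37 → acc = 0x6D
  '6' = 0x36 → acc = 0x5B
Checksum = 0x5B.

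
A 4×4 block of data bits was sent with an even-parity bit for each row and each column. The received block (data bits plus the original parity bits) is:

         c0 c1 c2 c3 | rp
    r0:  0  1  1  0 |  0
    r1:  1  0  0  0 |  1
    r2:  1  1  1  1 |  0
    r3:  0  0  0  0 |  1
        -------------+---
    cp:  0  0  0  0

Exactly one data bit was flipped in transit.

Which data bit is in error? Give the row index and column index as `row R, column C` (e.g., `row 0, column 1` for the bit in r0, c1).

row 3, column 3

Recompute each row's even parity and compare to rp:
  r0: data parity 0, sent rp 0 → ok
  r1: data parity 1, sent rp 1 → ok
  r2: data parity 0, sent rp 0 → ok
  r3: data parity 0, sent rp 1 → mismatch
Recompute each column's even parity and compare to cp:
  c0: data parity 0, sent cp 0 → ok
  c1: data parity 0, sent cp 0 → ok
  c2: data parity 0, sent cp 0 → ok
  c3: data parity 1, sent cp 0 → mismatch
Exactly one row (r3) and one column (c3) fail → the flipped bit is at their intersection.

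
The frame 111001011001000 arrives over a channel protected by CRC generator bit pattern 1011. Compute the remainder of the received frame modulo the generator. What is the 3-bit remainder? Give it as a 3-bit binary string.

000

Modulo-2 division of 111001011001000 by 1011:
  pos 0: 1110 XOR 1011 = 0101
  pos 1: 1010 XOR 1011 = 0001
  pos 4: 1101 XOR 1011 = 0110
  pos 5: 1101 XOR 1011 = 0110
  pos 6: 1100 XOR 1011 = 0111
  pos 7: 1110 XOR 1011 = 0101
  pos 8: 1011 XOR 1011 = 0000
Remainder = 000 (zero — the frame passes the CRC check).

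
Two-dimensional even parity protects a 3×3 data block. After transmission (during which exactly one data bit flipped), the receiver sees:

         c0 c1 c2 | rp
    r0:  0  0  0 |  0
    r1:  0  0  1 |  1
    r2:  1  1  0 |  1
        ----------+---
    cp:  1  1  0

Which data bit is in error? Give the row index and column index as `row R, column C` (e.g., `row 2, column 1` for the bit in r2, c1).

row 2, column 2

Recompute each row's even parity and compare to rp:
  r0: data parity 0, sent rp 0 → ok
  r1: data parity 1, sent rp 1 → ok
  r2: data parity 0, sent rp 1 → mismatch
Recompute each column's even parity and compare to cp:
  c0: data parity 1, sent cp 1 → ok
  c1: data parity 1, sent cp 1 → ok
  c2: data parity 1, sent cp 0 → mismatch
Exactly one row (r2) and one column (c2) fail → the flipped bit is at their intersection.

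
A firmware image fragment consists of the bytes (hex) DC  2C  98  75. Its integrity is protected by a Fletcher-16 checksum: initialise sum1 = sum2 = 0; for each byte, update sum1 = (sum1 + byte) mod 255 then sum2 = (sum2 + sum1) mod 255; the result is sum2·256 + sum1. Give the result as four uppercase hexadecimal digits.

9E17

Running sums (mod 255):
  after byte 0 (DC): sum1=220, sum2=220
  after byte 1 (2C): sum1=9, sum2=229
  after byte 2 (98): sum1=161, sum2=135
  after byte 3 (75): sum1=23, sum2=158
Checksum = sum2·256 + sum1 = 158·256 + 23 = 40471 = 0x9E17.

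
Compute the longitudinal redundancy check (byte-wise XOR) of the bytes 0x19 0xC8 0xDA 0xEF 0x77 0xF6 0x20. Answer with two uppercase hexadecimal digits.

XOR the bytes together:
  start with 0x19
  0x19 ⊕ 0xC8 = 0xD1
  0xD1 ⊕ 0xDA = 0x0B
  0x0B ⊕ 0xEF = 0xE4
  0xE4 ⊕ 0x77 = 0x93
  0x93 ⊕ 0xF6 = 0x65
  0x65 ⊕ 0x20 = 0x45

45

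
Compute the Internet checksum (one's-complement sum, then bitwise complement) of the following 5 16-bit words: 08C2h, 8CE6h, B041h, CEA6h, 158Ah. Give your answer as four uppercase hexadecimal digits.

One's-complement addition (fold any carry out of bit 15 back into bit 0):
  0x08C2 + 0x8CE6 = 0x095A8
  0x95A8 + 0xB041 = 0x145E9 → wrap carry → 0x45EA
  0x45EA + 0xCEA6 = 0x11490 → wrap carry → 0x1491
  0x1491 + 0x158A = 0x02A1B
One's-complement sum = 0x2A1B.
Checksum = ~0x2A1B & 0xFFFF = 0xD5E4.

D5E4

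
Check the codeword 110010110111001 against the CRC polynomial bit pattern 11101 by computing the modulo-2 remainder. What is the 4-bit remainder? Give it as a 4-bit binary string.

Modulo-2 division of 110010110111001 by 11101:
  pos 0: 11001 XOR 11101 = 00100
  pos 2: 10001 XOR 11101 = 01100
  pos 3: 11001 XOR 11101 = 00100
  pos 5: 10001 XOR 11101 = 01100
  pos 6: 11001 XOR 11101 = 00100
  pos 8: 10010 XOR 11101 = 01111
  pos 9: 11110 XOR 11101 = 00011
Remainder = 0111 (nonzero — an error is detected).

0111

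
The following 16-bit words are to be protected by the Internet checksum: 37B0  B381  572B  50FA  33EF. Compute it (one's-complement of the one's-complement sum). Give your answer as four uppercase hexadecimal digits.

One's-complement addition (fold any carry out of bit 15 back into bit 0):
  0x37B0 + 0xB381 = 0x0EB31
  0xEB31 + 0x572B = 0x1425C → wrap carry → 0x425D
  0x425D + 0x50FA = 0x09357
  0x9357 + 0x33EF = 0x0C746
One's-complement sum = 0xC746.
Checksum = ~0xC746 & 0xFFFF = 0x38B9.

38B9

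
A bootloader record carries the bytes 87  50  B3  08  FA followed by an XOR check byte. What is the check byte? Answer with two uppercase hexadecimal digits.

96

XOR the bytes together:
  start with 0x87
  0x87 ⊕ 0x50 = 0xD7
  0xD7 ⊕ 0xB3 = 0x64
  0x64 ⊕ 0x08 = 0x6C
  0x6C ⊕ 0xFA = 0x96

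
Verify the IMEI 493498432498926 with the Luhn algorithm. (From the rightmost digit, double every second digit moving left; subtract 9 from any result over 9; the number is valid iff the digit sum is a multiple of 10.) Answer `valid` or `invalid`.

invalid

From the right, keep odd positions and double even positions (subtract 9 from any doubled value over 9):
  doubled (positions 2,4,...): 4 7 8 6 7 8 9 → sum 49
  kept (positions 1,3,...): 6 9 9 2 4 9 3 4 → sum 46
Total = 95.
95 mod 10 = 5, so the number is invalid.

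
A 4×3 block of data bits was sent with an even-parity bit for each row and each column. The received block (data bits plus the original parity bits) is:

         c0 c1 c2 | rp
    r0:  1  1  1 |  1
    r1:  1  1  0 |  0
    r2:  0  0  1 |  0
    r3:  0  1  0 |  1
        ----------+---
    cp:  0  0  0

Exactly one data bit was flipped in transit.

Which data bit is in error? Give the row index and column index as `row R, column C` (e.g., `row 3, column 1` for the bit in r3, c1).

row 2, column 1

Recompute each row's even parity and compare to rp:
  r0: data parity 1, sent rp 1 → ok
  r1: data parity 0, sent rp 0 → ok
  r2: data parity 1, sent rp 0 → mismatch
  r3: data parity 1, sent rp 1 → ok
Recompute each column's even parity and compare to cp:
  c0: data parity 0, sent cp 0 → ok
  c1: data parity 1, sent cp 0 → mismatch
  c2: data parity 0, sent cp 0 → ok
Exactly one row (r2) and one column (c1) fail → the flipped bit is at their intersection.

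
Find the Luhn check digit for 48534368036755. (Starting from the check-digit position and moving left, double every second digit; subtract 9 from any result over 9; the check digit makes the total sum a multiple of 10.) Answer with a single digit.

Partial digits right→left: 5 5 7 6 3 0 8 6 3 4 3 5 8 4
Double every second digit counting from the check-digit position (so the 1st, 3rd, 5th, ... of the partial from the right).
  doubled (with −9 where >9): 1 5 6 7 6 6 7 → sum 38
  kept as-is: 5 6 0 6 4 5 4 → sum 30
Total = 38 + 30 = 68.
Check digit = (10 − (68 mod 10)) mod 10 = 2.

2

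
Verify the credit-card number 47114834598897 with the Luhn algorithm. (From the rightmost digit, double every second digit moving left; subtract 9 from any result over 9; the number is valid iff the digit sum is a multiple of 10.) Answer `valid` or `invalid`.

invalid

From the right, keep odd positions and double even positions (subtract 9 from any doubled value over 9):
  doubled (positions 2,4,...): 9 7 1 6 8 2 8 → sum 41
  kept (positions 1,3,...): 7 8 9 4 8 1 7 → sum 44
Total = 85.
85 mod 10 = 5, so the number is invalid.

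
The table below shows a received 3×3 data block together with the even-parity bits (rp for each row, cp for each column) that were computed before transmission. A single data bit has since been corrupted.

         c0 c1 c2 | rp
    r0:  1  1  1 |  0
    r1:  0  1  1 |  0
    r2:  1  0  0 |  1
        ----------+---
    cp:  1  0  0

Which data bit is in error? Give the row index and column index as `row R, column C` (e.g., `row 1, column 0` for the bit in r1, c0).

Recompute each row's even parity and compare to rp:
  r0: data parity 1, sent rp 0 → mismatch
  r1: data parity 0, sent rp 0 → ok
  r2: data parity 1, sent rp 1 → ok
Recompute each column's even parity and compare to cp:
  c0: data parity 0, sent cp 1 → mismatch
  c1: data parity 0, sent cp 0 → ok
  c2: data parity 0, sent cp 0 → ok
Exactly one row (r0) and one column (c0) fail → the flipped bit is at their intersection.

row 0, column 0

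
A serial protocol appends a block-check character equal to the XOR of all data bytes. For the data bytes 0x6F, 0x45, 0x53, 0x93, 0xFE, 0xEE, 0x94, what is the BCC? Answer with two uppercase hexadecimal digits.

6E

XOR the bytes together:
  start with 0x6F
  0x6F ⊕ 0x45 = 0x2A
  0x2A ⊕ 0x53 = 0x79
  0x79 ⊕ 0x93 = 0xEA
  0xEA ⊕ 0xFE = 0x14
  0x14 ⊕ 0xEE = 0xFA
  0xFA ⊕ 0x94 = 0x6E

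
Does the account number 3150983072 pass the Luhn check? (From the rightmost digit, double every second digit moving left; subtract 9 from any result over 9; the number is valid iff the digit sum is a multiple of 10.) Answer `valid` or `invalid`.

invalid

From the right, keep odd positions and double even positions (subtract 9 from any doubled value over 9):
  doubled (positions 2,4,...): 5 6 9 1 6 → sum 27
  kept (positions 1,3,...): 2 0 8 0 1 → sum 11
Total = 38.
38 mod 10 = 8, so the number is invalid.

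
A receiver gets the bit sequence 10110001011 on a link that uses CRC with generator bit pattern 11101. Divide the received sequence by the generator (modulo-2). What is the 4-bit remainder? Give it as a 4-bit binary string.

Modulo-2 division of 10110001011 by 11101:
  pos 0: 10110 XOR 11101 = 01011
  pos 1: 10110 XOR 11101 = 01011
  pos 2: 10110 XOR 11101 = 01011
  pos 3: 10111 XOR 11101 = 01010
  pos 4: 10100 XOR 11101 = 01001
  pos 5: 10011 XOR 11101 = 01110
  pos 6: 11101 XOR 11101 = 00000
Remainder = 0000 (zero — the frame passes the CRC check).

0000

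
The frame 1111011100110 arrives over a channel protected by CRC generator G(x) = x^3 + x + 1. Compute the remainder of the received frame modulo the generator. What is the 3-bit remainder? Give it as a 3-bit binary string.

011

Modulo-2 division of 1111011100110 by 1011:
  pos 0: 1111 XOR 1011 = 0100
  pos 1: 1000 XOR 1011 = 0011
  pos 3: 1111 XOR 1011 = 0100
  pos 4: 1001 XOR 1011 = 0010
  pos 6: 1000 XOR 1011 = 0011
  pos 8: 1111 XOR 1011 = 0100
  pos 9: 1000 XOR 1011 = 0011
Remainder = 011 (nonzero — an error is detected).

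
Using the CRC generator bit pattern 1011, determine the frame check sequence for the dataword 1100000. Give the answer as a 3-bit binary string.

Append 3 zeros: 1100000000. Divide by 1011 (XOR where the leading bit is 1):
  pos 0: 1100 XOR 1011 = 0111
  pos 1: 1110 XOR 1011 = 0101
  pos 2: 1010 XOR 1011 = 0001
  pos 5: 1000 XOR 1011 = 0011
Remainder (last 3 bits) = 110. This is the CRC / FCS.

110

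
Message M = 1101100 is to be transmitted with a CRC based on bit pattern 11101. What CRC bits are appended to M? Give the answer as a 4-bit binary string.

0011

Append 4 zeros: 11011000000. Divide by 11101 (XOR where the leading bit is 1):
  pos 0: 11011 XOR 11101 = 00110
  pos 2: 11000 XOR 11101 = 00101
  pos 4: 10100 XOR 11101 = 01001
  pos 5: 10010 XOR 11101 = 01111
  pos 6: 11110 XOR 11101 = 00011
Remainder (last 4 bits) = 0011. This is the CRC / FCS.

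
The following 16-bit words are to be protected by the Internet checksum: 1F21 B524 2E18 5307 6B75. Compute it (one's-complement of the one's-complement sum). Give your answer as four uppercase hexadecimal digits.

3F25

One's-complement addition (fold any carry out of bit 15 back into bit 0):
  0x1F21 + 0xB524 = 0x0D445
  0xD445 + 0x2E18 = 0x1025D → wrap carry → 0x025E
  0x025E + 0x5307 = 0x05565
  0x5565 + 0x6B75 = 0x0C0DA
One's-complement sum = 0xC0DA.
Checksum = ~0xC0DA & 0xFFFF = 0x3F25.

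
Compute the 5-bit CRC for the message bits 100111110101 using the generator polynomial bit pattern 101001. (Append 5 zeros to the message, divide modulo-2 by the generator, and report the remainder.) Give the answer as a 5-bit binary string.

Append 5 zeros: 10011111010100000. Divide by 101001 (XOR where the leading bit is 1):
  pos 0: 100111 XOR 101001 = 001110
  pos 2: 111011 XOR 101001 = 010010
  pos 3: 100100 XOR 101001 = 001101
  pos 5: 110110 XOR 101001 = 011111
  pos 6: 111111 XOR 101001 = 010110
  pos 7: 101100 XOR 101001 = 000101
  pos 10: 101000 XOR 101001 = 000001
Remainder (last 5 bits) = 00010. This is the CRC / FCS.

00010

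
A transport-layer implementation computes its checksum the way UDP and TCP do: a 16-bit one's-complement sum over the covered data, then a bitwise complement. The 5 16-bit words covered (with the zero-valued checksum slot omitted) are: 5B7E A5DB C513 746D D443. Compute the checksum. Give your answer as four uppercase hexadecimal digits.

One's-complement addition (fold any carry out of bit 15 back into bit 0):
  0x5B7E + 0xA5DB = 0x10159 → wrap carry → 0x015A
  0x015A + 0xC513 = 0x0C66D
  0xC66D + 0x746D = 0x13ADA → wrap carry → 0x3ADB
  0x3ADB + 0xD443 = 0x10F1E → wrap carry → 0x0F1F
One's-complement sum = 0x0F1F.
Checksum = ~0x0F1F & 0xFFFF = 0xF0E0.

F0E0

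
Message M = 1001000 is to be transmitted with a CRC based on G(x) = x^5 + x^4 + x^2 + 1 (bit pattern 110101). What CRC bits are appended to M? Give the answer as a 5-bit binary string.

Append 5 zeros: 100100000000. Divide by 110101 (XOR where the leading bit is 1):
  pos 0: 100100 XOR 110101 = 010001
  pos 1: 100010 XOR 110101 = 010111
  pos 2: 101110 XOR 110101 = 011011
  pos 3: 110110 XOR 110101 = 000011
Remainder (last 5 bits) = 11000. This is the CRC / FCS.

11000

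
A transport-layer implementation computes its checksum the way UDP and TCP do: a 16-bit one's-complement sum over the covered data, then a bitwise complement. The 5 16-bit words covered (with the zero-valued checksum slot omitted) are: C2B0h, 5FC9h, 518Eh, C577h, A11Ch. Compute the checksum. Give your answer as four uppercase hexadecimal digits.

2563

One's-complement addition (fold any carry out of bit 15 back into bit 0):
  0xC2B0 + 0x5FC9 = 0x12279 → wrap carry → 0x227A
  0x227A + 0x518E = 0x07408
  0x7408 + 0xC577 = 0x1397F → wrap carry → 0x3980
  0x3980 + 0xA11C = 0x0DA9C
One's-complement sum = 0xDA9C.
Checksum = ~0xDA9C & 0xFFFF = 0x2563.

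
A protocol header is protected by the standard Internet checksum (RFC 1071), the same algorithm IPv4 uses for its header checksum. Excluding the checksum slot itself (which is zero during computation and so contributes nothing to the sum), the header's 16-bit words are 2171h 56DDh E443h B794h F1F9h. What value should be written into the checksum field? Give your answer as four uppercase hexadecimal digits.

F9DE

One's-complement addition (fold any carry out of bit 15 back into bit 0):
  0x2171 + 0x56DD = 0x0784E
  0x784E + 0xE443 = 0x15C91 → wrap carry → 0x5C92
  0x5C92 + 0xB794 = 0x11426 → wrap carry → 0x1427
  0x1427 + 0xF1F9 = 0x10620 → wrap carry → 0x0621
One's-complement sum = 0x0621.
Checksum = ~0x0621 & 0xFFFF = 0xF9DE.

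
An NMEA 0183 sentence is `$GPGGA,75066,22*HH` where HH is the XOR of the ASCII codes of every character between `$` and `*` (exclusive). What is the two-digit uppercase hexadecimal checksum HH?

XOR the ASCII codes of the payload characters:
  'G' = 0x47 → acc = 0x47
  'P' = 0x50 → acc = 0x17
  'G' = 0x47 → acc = 0x50
  'G' = 0x47 → acc = 0x17
  'A' = 0x41 → acc = 0x56
  ',' = 0x2C → acc = 0x7A
  '7' = 0x37 → acc = 0x4D
  '5' = 0x35 → acc = 0x78
  '0' = 0x30 → acc = 0x48
  '6' = 0x36 → acc = 0x7E
  '6' = 0x36 → acc = 0x48
  ',' = 0x2C → acc = 0x64
  '2' = 0x32 → acc = 0x56
  '2' = 0x32 → acc = 0x64
Checksum = 0x64.

64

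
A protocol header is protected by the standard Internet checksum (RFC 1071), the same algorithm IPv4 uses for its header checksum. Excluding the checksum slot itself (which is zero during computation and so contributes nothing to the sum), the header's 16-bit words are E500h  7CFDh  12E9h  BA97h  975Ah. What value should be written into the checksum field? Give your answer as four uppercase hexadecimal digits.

3926

One's-complement addition (fold any carry out of bit 15 back into bit 0):
  0xE500 + 0x7CFD = 0x161FD → wrap carry → 0x61FE
  0x61FE + 0x12E9 = 0x074E7
  0x74E7 + 0xBA97 = 0x12F7E → wrap carry → 0x2F7F
  0x2F7F + 0x975A = 0x0C6D9
One's-complement sum = 0xC6D9.
Checksum = ~0xC6D9 & 0xFFFF = 0x3926.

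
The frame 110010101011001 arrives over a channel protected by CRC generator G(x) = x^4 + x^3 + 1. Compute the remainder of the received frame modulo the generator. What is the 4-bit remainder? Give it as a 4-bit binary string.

Modulo-2 division of 110010101011001 by 11001:
  pos 0: 11001 XOR 11001 = 00000
  pos 6: 10101 XOR 11001 = 01100
  pos 7: 11001 XOR 11001 = 00000
Remainder = 0001 (nonzero — an error is detected).

0001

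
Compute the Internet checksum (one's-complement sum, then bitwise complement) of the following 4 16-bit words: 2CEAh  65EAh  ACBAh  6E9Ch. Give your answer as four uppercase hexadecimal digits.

One's-complement addition (fold any carry out of bit 15 back into bit 0):
  0x2CEA + 0x65EA = 0x092D4
  0x92D4 + 0xACBA = 0x13F8E → wrap carry → 0x3F8F
  0x3F8F + 0x6E9C = 0x0AE2B
One's-complement sum = 0xAE2B.
Checksum = ~0xAE2B & 0xFFFF = 0x51D4.

51D4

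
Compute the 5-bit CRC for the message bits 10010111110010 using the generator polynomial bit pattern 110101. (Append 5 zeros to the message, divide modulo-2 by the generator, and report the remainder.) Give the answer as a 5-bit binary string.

10111

Append 5 zeros: 1001011111001000000. Divide by 110101 (XOR where the leading bit is 1):
  pos 0: 100101 XOR 110101 = 010000
  pos 1: 100001 XOR 110101 = 010100
  pos 2: 101001 XOR 110101 = 011100
  pos 3: 111001 XOR 110101 = 001100
  pos 5: 110010 XOR 110101 = 000111
  pos 8: 111010 XOR 110101 = 001111
  pos 10: 111100 XOR 110101 = 001001
  pos 12: 100100 XOR 110101 = 010001
  pos 13: 100010 XOR 110101 = 010111
Remainder (last 5 bits) = 10111. This is the CRC / FCS.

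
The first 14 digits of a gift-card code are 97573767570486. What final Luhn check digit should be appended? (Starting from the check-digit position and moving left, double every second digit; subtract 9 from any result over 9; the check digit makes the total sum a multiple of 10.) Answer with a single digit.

Partial digits right→left: 6 8 4 0 7 5 7 6 7 3 7 5 7 9
Double every second digit counting from the check-digit position (so the 1st, 3rd, 5th, ... of the partial from the right).
  doubled (with −9 where >9): 3 8 5 5 5 5 5 → sum 36
  kept as-is: 8 0 5 6 3 5 9 → sum 36
Total = 36 + 36 = 72.
Check digit = (10 − (72 mod 10)) mod 10 = 8.

8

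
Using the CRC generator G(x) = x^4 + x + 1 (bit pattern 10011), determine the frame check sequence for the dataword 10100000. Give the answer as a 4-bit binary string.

0100

Append 4 zeros: 101000000000. Divide by 10011 (XOR where the leading bit is 1):
  pos 0: 10100 XOR 10011 = 00111
  pos 2: 11100 XOR 10011 = 01111
  pos 3: 11110 XOR 10011 = 01101
  pos 4: 11010 XOR 10011 = 01001
  pos 5: 10010 XOR 10011 = 00001
Remainder (last 4 bits) = 0100. This is the CRC / FCS.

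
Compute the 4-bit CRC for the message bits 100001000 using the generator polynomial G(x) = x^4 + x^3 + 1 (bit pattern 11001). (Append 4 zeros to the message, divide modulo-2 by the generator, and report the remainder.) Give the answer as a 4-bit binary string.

0100

Append 4 zeros: 1000010000000. Divide by 11001 (XOR where the leading bit is 1):
  pos 0: 10000 XOR 11001 = 01001
  pos 1: 10011 XOR 11001 = 01010
  pos 2: 10100 XOR 11001 = 01101
  pos 3: 11010 XOR 11001 = 00011
  pos 6: 11000 XOR 11001 = 00001
Remainder (last 4 bits) = 0100. This is the CRC / FCS.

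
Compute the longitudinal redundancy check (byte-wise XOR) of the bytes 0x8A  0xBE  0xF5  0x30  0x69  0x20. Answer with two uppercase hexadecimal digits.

XOR the bytes together:
  start with 0x8A
  0x8A ⊕ 0xBE = 0x34
  0x34 ⊕ 0xF5 = 0xC1
  0xC1 ⊕ 0x30 = 0xF1
  0xF1 ⊕ 0x69 = 0x98
  0x98 ⊕ 0x20 = 0xB8

B8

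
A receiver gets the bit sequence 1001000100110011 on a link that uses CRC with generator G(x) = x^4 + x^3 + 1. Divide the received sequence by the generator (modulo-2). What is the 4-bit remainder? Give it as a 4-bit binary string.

1101

Modulo-2 division of 1001000100110011 by 11001:
  pos 0: 10010 XOR 11001 = 01011
  pos 1: 10110 XOR 11001 = 01111
  pos 2: 11110 XOR 11001 = 00111
  pos 4: 11110 XOR 11001 = 00111
  pos 6: 11101 XOR 11001 = 00100
  pos 8: 10010 XOR 11001 = 01011
  pos 9: 10110 XOR 11001 = 01111
  pos 10: 11111 XOR 11001 = 00110
Remainder = 1101 (nonzero — an error is detected).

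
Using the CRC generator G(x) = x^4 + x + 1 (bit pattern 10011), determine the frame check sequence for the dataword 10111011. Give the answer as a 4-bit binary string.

Append 4 zeros: 101110110000. Divide by 10011 (XOR where the leading bit is 1):
  pos 0: 10111 XOR 10011 = 00100
  pos 2: 10001 XOR 10011 = 00010
  pos 5: 10100 XOR 10011 = 00111
  pos 7: 11100 XOR 10011 = 01111
Remainder (last 4 bits) = 1111. This is the CRC / FCS.

1111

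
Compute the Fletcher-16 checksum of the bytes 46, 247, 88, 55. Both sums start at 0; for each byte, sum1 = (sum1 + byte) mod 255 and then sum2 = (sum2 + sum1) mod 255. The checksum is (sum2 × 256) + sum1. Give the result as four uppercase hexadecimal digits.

Running sums (mod 255):
  after byte 0 (46): sum1=46, sum2=46
  after byte 1 (247): sum1=38, sum2=84
  after byte 2 (88): sum1=126, sum2=210
  after byte 3 (55): sum1=181, sum2=136
Checksum = sum2·256 + sum1 = 136·256 + 181 = 34997 = 0x88B5.

88B5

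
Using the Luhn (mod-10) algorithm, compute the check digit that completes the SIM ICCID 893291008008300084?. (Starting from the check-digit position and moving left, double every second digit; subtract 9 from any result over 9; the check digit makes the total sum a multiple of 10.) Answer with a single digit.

1

Partial digits right→left: 4 8 0 0 0 3 8 0 0 8 0 0 1 9 2 3 9 8
Double every second digit counting from the check-digit position (so the 1st, 3rd, 5th, ... of the partial from the right).
  doubled (with −9 where >9): 8 0 0 7 0 0 2 4 9 → sum 30
  kept as-is: 8 0 3 0 8 0 9 3 8 → sum 39
Total = 30 + 39 = 69.
Check digit = (10 − (69 mod 10)) mod 10 = 1.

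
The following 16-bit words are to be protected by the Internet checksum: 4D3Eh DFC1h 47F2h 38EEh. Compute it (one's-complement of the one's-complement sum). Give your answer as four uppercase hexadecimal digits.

One's-complement addition (fold any carry out of bit 15 back into bit 0):
  0x4D3E + 0xDFC1 = 0x12CFF → wrap carry → 0x2D00
  0x2D00 + 0x47F2 = 0x074F2
  0x74F2 + 0x38EE = 0x0ADE0
One's-complement sum = 0xADE0.
Checksum = ~0xADE0 & 0xFFFF = 0x521F.

521F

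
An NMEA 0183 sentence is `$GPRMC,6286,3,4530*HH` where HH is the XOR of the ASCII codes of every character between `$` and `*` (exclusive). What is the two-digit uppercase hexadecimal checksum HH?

5C

XOR the ASCII codes of the payload characters:
  'G' = 0x47 → acc = 0x47
  'P' = 0x50 → acc = 0x17
  'R' = 0x52 → acc = 0x45
  'M' = 0x4D → acc = 0x08
  'C' = 0x43 → acc = 0x4B
  ',' = 0x2C → acc = 0x67
  '6' = 0x36 → acc = 0x51
  '2' = 0x32 → acc = 0x63
  '8' = 0x38 → acc = 0x5B
  '6' = 0x36 → acc = 0x6D
  ',' = 0x2C → acc = 0x41
  '3' = 0x33 → acc = 0x72
  ',' = 0x2C → acc = 0x5E
  '4' = 0x34 → acc = 0x6A
  '5' = 0x35 → acc = 0x5F
  '3' = 0x33 → acc = 0x6C
  '0' = 0x30 → acc = 0x5C
Checksum = 0x5C.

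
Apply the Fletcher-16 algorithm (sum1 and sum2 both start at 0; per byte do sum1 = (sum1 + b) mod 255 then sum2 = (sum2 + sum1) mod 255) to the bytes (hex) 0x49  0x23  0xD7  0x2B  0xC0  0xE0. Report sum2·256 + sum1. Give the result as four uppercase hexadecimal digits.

Running sums (mod 255):
  after byte 0 (0x49): sum1=73, sum2=73
  after byte 1 (0x23): sum1=108, sum2=181
  after byte 2 (0xD7): sum1=68, sum2=249
  after byte 3 (0x2B): sum1=111, sum2=105
  after byte 4 (0xC0): sum1=48, sum2=153
  after byte 5 (0xE0): sum1=17, sum2=170
Checksum = sum2·256 + sum1 = 170·256 + 17 = 43537 = 0xAA11.

AA11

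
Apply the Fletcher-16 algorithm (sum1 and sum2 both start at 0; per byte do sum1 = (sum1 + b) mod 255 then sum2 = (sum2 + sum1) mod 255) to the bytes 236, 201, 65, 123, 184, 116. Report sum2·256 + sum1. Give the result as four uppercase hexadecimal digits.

DBA0

Running sums (mod 255):
  after byte 0 (236): sum1=236, sum2=236
  after byte 1 (201): sum1=182, sum2=163
  after byte 2 (65): sum1=247, sum2=155
  after byte 3 (123): sum1=115, sum2=15
  after byte 4 (184): sum1=44, sum2=59
  after byte 5 (116): sum1=160, sum2=219
Checksum = sum2·256 + sum1 = 219·256 + 160 = 56224 = 0xDBA0.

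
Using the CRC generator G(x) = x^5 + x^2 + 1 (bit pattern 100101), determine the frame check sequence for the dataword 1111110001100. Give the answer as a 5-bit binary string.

Append 5 zeros: 111111000110000000. Divide by 100101 (XOR where the leading bit is 1):
  pos 0: 111111 XOR 100101 = 011010
  pos 1: 110100 XOR 100101 = 010001
  pos 2: 100010 XOR 100101 = 000111
  pos 5: 111011 XOR 100101 = 011110
  pos 6: 111100 XOR 100101 = 011001
  pos 7: 110010 XOR 100101 = 010111
  pos 8: 101110 XOR 100101 = 001011
  pos 10: 101100 XOR 100101 = 001001
  pos 12: 100100 XOR 100101 = 000001
Remainder (last 5 bits) = 00001. This is the CRC / FCS.

00001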